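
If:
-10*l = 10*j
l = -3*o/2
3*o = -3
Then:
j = -3/2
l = 3/2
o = -1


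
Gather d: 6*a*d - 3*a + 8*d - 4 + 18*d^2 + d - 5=-3*a + 18*d^2 + d*(6*a + 9) - 9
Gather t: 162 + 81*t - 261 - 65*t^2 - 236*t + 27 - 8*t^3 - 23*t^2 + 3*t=-8*t^3 - 88*t^2 - 152*t - 72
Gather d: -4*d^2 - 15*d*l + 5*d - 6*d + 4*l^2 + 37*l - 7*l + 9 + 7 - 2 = -4*d^2 + d*(-15*l - 1) + 4*l^2 + 30*l + 14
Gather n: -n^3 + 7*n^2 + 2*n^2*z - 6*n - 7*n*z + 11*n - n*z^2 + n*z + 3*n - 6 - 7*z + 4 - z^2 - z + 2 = -n^3 + n^2*(2*z + 7) + n*(-z^2 - 6*z + 8) - z^2 - 8*z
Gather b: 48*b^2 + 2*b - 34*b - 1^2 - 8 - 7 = 48*b^2 - 32*b - 16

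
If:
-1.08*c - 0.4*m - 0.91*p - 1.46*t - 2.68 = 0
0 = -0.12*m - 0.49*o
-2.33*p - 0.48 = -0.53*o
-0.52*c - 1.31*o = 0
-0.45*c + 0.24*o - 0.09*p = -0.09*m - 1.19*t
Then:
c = -1.16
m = -1.88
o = 0.46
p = -0.10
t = -0.40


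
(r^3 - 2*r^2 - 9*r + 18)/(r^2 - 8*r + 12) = (r^2 - 9)/(r - 6)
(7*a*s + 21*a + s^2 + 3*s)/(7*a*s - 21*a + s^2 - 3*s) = (s + 3)/(s - 3)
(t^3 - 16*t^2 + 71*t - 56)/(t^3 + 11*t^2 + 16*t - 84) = (t^3 - 16*t^2 + 71*t - 56)/(t^3 + 11*t^2 + 16*t - 84)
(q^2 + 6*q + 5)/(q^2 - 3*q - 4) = (q + 5)/(q - 4)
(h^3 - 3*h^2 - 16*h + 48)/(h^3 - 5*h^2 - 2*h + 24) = (h + 4)/(h + 2)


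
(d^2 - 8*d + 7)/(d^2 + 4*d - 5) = (d - 7)/(d + 5)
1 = 1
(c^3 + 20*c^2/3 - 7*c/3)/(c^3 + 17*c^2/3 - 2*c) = (c + 7)/(c + 6)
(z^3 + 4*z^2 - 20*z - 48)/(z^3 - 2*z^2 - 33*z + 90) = (z^2 - 2*z - 8)/(z^2 - 8*z + 15)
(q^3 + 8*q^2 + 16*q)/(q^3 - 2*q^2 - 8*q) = (q^2 + 8*q + 16)/(q^2 - 2*q - 8)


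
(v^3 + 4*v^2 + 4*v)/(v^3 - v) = (v^2 + 4*v + 4)/(v^2 - 1)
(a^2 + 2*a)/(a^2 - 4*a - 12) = a/(a - 6)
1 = 1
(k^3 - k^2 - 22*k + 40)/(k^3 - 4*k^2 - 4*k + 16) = (k + 5)/(k + 2)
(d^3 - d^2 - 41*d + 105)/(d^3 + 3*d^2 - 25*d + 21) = (d - 5)/(d - 1)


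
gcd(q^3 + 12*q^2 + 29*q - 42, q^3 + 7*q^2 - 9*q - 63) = q + 7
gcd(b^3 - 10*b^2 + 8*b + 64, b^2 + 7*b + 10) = b + 2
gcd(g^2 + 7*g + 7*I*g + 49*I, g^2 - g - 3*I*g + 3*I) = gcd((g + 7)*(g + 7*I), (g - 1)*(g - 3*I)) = 1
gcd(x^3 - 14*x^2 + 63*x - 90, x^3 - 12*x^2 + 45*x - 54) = x^2 - 9*x + 18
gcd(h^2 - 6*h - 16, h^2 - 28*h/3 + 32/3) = h - 8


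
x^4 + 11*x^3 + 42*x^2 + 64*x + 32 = (x + 1)*(x + 2)*(x + 4)^2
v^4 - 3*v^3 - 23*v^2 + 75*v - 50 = (v - 5)*(v - 2)*(v - 1)*(v + 5)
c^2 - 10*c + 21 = (c - 7)*(c - 3)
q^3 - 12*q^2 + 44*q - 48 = (q - 6)*(q - 4)*(q - 2)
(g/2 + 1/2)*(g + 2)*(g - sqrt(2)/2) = g^3/2 - sqrt(2)*g^2/4 + 3*g^2/2 - 3*sqrt(2)*g/4 + g - sqrt(2)/2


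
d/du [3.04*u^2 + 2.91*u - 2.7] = 6.08*u + 2.91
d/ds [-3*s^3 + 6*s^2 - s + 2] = -9*s^2 + 12*s - 1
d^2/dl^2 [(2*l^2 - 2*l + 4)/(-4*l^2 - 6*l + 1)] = 4*(40*l^3 - 108*l^2 - 132*l - 75)/(64*l^6 + 288*l^5 + 384*l^4 + 72*l^3 - 96*l^2 + 18*l - 1)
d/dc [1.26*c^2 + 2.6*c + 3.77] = 2.52*c + 2.6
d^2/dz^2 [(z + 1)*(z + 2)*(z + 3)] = 6*z + 12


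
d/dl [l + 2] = 1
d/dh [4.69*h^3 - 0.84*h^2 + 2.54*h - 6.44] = 14.07*h^2 - 1.68*h + 2.54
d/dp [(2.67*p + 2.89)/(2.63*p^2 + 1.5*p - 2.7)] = (7.0221*p^2 + 4.005*p - (2.67*p + 2.89)*(5.26*p + 1.5) - 7.209)/(2.63*p^2 + 1.5*p - 2.7)^2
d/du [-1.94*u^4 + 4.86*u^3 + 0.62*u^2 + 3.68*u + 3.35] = -7.76*u^3 + 14.58*u^2 + 1.24*u + 3.68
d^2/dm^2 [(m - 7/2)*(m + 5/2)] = 2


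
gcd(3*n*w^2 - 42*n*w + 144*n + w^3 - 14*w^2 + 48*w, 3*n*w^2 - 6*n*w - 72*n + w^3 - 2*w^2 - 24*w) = 3*n*w - 18*n + w^2 - 6*w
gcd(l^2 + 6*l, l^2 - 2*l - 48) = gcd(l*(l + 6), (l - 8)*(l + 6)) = l + 6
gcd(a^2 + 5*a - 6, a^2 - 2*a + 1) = a - 1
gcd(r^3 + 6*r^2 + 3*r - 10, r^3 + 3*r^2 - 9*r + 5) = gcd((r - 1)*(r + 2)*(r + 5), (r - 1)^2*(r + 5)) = r^2 + 4*r - 5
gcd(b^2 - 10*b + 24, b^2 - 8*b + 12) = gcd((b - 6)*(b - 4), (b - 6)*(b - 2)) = b - 6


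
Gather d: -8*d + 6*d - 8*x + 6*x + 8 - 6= -2*d - 2*x + 2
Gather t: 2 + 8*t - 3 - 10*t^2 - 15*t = -10*t^2 - 7*t - 1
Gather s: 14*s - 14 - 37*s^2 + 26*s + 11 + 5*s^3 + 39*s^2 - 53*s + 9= 5*s^3 + 2*s^2 - 13*s + 6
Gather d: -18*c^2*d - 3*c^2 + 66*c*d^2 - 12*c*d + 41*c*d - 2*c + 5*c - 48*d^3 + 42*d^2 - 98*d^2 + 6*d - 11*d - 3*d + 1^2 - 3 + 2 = -3*c^2 + 3*c - 48*d^3 + d^2*(66*c - 56) + d*(-18*c^2 + 29*c - 8)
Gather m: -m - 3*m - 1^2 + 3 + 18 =20 - 4*m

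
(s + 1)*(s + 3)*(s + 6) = s^3 + 10*s^2 + 27*s + 18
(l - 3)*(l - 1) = l^2 - 4*l + 3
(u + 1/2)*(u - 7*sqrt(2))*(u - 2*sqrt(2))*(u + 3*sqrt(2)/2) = u^4 - 15*sqrt(2)*u^3/2 + u^3/2 - 15*sqrt(2)*u^2/4 + u^2 + u/2 + 42*sqrt(2)*u + 21*sqrt(2)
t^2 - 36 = (t - 6)*(t + 6)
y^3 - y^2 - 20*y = y*(y - 5)*(y + 4)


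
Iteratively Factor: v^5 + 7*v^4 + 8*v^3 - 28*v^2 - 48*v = (v + 2)*(v^4 + 5*v^3 - 2*v^2 - 24*v) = v*(v + 2)*(v^3 + 5*v^2 - 2*v - 24) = v*(v - 2)*(v + 2)*(v^2 + 7*v + 12) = v*(v - 2)*(v + 2)*(v + 4)*(v + 3)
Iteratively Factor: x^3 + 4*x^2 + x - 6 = (x - 1)*(x^2 + 5*x + 6) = (x - 1)*(x + 3)*(x + 2)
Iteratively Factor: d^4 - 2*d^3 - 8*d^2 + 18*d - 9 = (d - 1)*(d^3 - d^2 - 9*d + 9) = (d - 1)^2*(d^2 - 9) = (d - 3)*(d - 1)^2*(d + 3)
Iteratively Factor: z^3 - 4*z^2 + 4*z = (z - 2)*(z^2 - 2*z) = (z - 2)^2*(z)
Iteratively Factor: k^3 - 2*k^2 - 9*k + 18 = (k - 3)*(k^2 + k - 6) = (k - 3)*(k + 3)*(k - 2)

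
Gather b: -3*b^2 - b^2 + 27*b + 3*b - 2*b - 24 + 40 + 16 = -4*b^2 + 28*b + 32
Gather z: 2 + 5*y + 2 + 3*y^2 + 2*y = 3*y^2 + 7*y + 4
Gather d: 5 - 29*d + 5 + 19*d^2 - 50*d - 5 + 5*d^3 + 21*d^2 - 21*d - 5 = 5*d^3 + 40*d^2 - 100*d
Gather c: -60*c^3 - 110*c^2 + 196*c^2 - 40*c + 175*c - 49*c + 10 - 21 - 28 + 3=-60*c^3 + 86*c^2 + 86*c - 36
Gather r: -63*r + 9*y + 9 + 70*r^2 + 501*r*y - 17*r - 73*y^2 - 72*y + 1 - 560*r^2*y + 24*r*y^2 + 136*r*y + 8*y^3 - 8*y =r^2*(70 - 560*y) + r*(24*y^2 + 637*y - 80) + 8*y^3 - 73*y^2 - 71*y + 10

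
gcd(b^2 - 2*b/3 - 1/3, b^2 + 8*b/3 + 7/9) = b + 1/3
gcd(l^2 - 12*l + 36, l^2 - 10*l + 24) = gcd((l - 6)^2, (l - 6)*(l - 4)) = l - 6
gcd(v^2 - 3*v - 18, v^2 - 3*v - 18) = v^2 - 3*v - 18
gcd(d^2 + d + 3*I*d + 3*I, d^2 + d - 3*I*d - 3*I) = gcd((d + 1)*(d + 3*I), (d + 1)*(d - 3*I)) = d + 1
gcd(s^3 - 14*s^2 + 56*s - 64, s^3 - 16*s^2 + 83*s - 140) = s - 4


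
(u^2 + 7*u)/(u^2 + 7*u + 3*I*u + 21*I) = u/(u + 3*I)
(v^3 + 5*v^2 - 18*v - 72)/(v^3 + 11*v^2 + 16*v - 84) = (v^2 - v - 12)/(v^2 + 5*v - 14)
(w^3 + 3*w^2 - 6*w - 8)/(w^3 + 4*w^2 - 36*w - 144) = (w^2 - w - 2)/(w^2 - 36)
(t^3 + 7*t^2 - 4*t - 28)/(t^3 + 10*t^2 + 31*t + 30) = (t^2 + 5*t - 14)/(t^2 + 8*t + 15)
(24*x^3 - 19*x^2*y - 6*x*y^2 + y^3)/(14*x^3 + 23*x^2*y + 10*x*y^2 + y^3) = (24*x^3 - 19*x^2*y - 6*x*y^2 + y^3)/(14*x^3 + 23*x^2*y + 10*x*y^2 + y^3)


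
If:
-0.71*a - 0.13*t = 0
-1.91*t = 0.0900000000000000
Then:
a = 0.01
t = -0.05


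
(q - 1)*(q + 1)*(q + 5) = q^3 + 5*q^2 - q - 5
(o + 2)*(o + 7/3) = o^2 + 13*o/3 + 14/3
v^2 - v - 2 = (v - 2)*(v + 1)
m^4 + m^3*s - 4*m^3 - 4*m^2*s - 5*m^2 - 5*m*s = m*(m - 5)*(m + 1)*(m + s)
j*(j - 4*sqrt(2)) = j^2 - 4*sqrt(2)*j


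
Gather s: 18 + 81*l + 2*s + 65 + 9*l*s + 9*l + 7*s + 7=90*l + s*(9*l + 9) + 90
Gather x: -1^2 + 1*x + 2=x + 1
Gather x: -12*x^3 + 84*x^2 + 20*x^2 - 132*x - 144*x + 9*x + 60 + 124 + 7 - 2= -12*x^3 + 104*x^2 - 267*x + 189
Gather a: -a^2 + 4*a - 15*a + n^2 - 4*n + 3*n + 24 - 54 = -a^2 - 11*a + n^2 - n - 30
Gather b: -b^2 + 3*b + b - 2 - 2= -b^2 + 4*b - 4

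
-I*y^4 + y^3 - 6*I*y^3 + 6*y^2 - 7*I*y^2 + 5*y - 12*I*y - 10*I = (y + 5)*(y - I)*(y + 2*I)*(-I*y - I)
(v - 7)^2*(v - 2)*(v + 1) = v^4 - 15*v^3 + 61*v^2 - 21*v - 98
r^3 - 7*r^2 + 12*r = r*(r - 4)*(r - 3)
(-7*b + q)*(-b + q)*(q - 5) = 7*b^2*q - 35*b^2 - 8*b*q^2 + 40*b*q + q^3 - 5*q^2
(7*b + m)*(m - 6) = 7*b*m - 42*b + m^2 - 6*m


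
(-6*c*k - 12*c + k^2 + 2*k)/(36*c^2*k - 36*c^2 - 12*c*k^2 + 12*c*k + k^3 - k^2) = (-k - 2)/(6*c*k - 6*c - k^2 + k)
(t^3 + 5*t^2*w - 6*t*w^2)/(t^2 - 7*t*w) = (t^2 + 5*t*w - 6*w^2)/(t - 7*w)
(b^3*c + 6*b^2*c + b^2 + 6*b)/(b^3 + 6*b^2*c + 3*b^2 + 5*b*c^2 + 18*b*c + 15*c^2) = b*(b^2*c + 6*b*c + b + 6)/(b^3 + 6*b^2*c + 3*b^2 + 5*b*c^2 + 18*b*c + 15*c^2)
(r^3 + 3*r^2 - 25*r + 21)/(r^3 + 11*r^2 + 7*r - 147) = (r - 1)/(r + 7)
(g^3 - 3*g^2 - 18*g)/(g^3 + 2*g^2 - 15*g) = (g^2 - 3*g - 18)/(g^2 + 2*g - 15)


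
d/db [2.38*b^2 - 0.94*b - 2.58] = 4.76*b - 0.94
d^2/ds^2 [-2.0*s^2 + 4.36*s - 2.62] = -4.00000000000000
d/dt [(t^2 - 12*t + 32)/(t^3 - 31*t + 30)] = (2*(t - 6)*(t^3 - 31*t + 30) - (3*t^2 - 31)*(t^2 - 12*t + 32))/(t^3 - 31*t + 30)^2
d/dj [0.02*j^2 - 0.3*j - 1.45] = 0.04*j - 0.3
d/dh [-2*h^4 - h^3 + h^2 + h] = -8*h^3 - 3*h^2 + 2*h + 1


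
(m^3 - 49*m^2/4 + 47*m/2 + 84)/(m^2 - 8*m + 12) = (m^2 - 25*m/4 - 14)/(m - 2)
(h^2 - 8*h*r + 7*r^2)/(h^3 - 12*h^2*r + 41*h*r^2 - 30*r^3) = (h - 7*r)/(h^2 - 11*h*r + 30*r^2)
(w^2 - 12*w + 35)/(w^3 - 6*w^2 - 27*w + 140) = (w - 5)/(w^2 + w - 20)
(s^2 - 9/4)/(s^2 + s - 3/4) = (2*s - 3)/(2*s - 1)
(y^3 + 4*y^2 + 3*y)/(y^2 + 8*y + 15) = y*(y + 1)/(y + 5)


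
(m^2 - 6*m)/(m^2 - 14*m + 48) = m/(m - 8)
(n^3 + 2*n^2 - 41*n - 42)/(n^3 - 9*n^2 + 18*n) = (n^2 + 8*n + 7)/(n*(n - 3))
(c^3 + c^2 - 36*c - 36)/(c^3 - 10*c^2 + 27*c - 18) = (c^2 + 7*c + 6)/(c^2 - 4*c + 3)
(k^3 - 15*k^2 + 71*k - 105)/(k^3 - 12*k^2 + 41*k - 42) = (k - 5)/(k - 2)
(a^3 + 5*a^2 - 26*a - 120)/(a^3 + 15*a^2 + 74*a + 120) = (a - 5)/(a + 5)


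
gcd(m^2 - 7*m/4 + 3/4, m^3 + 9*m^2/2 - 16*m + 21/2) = m - 1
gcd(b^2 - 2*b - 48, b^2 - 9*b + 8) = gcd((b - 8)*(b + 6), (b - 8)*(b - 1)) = b - 8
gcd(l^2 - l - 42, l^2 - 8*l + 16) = 1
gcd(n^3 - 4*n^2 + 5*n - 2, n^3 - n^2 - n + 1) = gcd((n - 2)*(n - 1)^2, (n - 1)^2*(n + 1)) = n^2 - 2*n + 1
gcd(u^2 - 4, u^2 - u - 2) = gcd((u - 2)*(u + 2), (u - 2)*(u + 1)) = u - 2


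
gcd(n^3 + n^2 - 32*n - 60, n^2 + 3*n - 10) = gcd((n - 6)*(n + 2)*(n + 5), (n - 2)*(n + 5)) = n + 5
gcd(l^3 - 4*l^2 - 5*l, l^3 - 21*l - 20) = l^2 - 4*l - 5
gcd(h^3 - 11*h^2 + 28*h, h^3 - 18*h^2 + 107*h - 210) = h - 7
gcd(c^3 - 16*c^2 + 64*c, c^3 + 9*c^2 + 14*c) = c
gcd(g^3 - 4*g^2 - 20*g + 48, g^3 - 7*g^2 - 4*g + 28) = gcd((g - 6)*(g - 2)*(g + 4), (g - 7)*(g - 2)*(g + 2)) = g - 2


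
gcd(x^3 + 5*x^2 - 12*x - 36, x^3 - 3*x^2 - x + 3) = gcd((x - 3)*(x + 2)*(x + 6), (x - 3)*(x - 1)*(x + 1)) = x - 3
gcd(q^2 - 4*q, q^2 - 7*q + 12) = q - 4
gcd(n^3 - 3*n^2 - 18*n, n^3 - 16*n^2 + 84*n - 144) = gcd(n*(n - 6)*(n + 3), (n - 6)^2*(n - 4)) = n - 6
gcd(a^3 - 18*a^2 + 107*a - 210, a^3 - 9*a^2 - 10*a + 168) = a^2 - 13*a + 42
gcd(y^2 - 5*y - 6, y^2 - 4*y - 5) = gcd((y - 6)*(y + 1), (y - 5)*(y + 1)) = y + 1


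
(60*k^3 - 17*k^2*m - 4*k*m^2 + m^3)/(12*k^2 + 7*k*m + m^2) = (15*k^2 - 8*k*m + m^2)/(3*k + m)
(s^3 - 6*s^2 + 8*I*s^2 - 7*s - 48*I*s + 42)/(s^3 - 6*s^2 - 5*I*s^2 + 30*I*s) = (s^2 + 8*I*s - 7)/(s*(s - 5*I))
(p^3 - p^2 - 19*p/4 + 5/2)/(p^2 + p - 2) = (p^2 - 3*p + 5/4)/(p - 1)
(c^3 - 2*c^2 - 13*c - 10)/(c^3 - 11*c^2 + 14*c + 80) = (c + 1)/(c - 8)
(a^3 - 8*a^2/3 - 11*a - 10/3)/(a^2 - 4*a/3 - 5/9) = 3*(a^2 - 3*a - 10)/(3*a - 5)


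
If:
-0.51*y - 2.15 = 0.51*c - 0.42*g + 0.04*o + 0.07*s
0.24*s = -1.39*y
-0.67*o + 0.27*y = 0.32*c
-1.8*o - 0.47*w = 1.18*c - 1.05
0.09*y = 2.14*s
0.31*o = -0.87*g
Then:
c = -5.13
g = -0.87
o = 2.45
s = 0.00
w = 5.73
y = 0.00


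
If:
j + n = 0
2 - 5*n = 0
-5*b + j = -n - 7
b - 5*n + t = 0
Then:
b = 7/5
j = -2/5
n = 2/5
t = 3/5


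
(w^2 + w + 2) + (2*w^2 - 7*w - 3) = 3*w^2 - 6*w - 1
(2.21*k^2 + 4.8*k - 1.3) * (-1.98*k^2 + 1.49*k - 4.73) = -4.3758*k^4 - 6.2111*k^3 - 0.727300000000001*k^2 - 24.641*k + 6.149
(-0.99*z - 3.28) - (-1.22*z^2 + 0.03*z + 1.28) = 1.22*z^2 - 1.02*z - 4.56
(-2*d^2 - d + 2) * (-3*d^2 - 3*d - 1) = 6*d^4 + 9*d^3 - d^2 - 5*d - 2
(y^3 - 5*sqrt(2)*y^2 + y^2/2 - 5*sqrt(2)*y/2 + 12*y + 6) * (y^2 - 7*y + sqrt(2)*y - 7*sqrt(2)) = y^5 - 13*y^4/2 - 4*sqrt(2)*y^4 - 3*y^3/2 + 26*sqrt(2)*y^3 - 13*y^2 + 26*sqrt(2)*y^2 - 78*sqrt(2)*y - 7*y - 42*sqrt(2)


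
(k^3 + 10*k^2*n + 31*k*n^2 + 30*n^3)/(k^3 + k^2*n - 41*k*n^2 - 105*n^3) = (k + 2*n)/(k - 7*n)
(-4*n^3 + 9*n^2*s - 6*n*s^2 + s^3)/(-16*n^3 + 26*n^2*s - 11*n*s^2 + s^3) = (4*n^2 - 5*n*s + s^2)/(16*n^2 - 10*n*s + s^2)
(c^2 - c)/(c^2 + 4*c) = (c - 1)/(c + 4)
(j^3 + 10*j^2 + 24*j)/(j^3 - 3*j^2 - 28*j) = (j + 6)/(j - 7)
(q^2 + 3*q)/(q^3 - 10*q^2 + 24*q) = (q + 3)/(q^2 - 10*q + 24)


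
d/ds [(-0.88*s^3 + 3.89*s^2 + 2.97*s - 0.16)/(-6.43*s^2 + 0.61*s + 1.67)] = (5.6584*s^4 - 1.0736*s^3 + 17.0612*s^2 + 10.935*s + 5.0575)/(41.3449*s^4 - 7.8446*s^3 - 21.1041*s^2 + 2.0374*s + 2.7889)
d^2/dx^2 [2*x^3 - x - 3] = 12*x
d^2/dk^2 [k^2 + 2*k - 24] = 2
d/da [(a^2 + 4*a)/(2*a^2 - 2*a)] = -5/(2*a^2 - 4*a + 2)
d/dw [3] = 0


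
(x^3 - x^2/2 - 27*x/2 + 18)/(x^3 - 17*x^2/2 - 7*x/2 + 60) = (2*x^2 + 5*x - 12)/(2*x^2 - 11*x - 40)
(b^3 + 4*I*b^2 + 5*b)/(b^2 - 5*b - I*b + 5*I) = b*(b + 5*I)/(b - 5)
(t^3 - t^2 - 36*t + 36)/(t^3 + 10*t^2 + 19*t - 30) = (t - 6)/(t + 5)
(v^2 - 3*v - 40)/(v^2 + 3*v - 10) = (v - 8)/(v - 2)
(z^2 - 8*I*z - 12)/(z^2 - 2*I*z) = (z - 6*I)/z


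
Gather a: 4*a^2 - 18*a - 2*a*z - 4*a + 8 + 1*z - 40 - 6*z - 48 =4*a^2 + a*(-2*z - 22) - 5*z - 80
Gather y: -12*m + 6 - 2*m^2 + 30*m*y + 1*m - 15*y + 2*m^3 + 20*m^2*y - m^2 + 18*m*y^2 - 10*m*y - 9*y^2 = 2*m^3 - 3*m^2 - 11*m + y^2*(18*m - 9) + y*(20*m^2 + 20*m - 15) + 6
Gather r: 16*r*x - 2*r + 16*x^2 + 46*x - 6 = r*(16*x - 2) + 16*x^2 + 46*x - 6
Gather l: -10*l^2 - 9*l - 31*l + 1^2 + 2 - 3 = -10*l^2 - 40*l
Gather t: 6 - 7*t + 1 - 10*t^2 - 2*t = -10*t^2 - 9*t + 7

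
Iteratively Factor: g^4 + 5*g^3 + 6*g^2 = (g + 3)*(g^3 + 2*g^2) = g*(g + 3)*(g^2 + 2*g) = g*(g + 2)*(g + 3)*(g)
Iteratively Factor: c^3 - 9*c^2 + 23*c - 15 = (c - 5)*(c^2 - 4*c + 3) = (c - 5)*(c - 3)*(c - 1)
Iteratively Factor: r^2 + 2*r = (r + 2)*(r)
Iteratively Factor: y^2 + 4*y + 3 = (y + 1)*(y + 3)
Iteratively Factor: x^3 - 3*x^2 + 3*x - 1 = (x - 1)*(x^2 - 2*x + 1) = (x - 1)^2*(x - 1)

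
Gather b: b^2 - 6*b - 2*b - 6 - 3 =b^2 - 8*b - 9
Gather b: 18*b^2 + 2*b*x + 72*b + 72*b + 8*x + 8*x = 18*b^2 + b*(2*x + 144) + 16*x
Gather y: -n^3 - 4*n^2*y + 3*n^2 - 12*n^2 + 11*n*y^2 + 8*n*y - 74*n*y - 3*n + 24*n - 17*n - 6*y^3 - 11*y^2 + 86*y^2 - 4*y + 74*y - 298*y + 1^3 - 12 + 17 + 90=-n^3 - 9*n^2 + 4*n - 6*y^3 + y^2*(11*n + 75) + y*(-4*n^2 - 66*n - 228) + 96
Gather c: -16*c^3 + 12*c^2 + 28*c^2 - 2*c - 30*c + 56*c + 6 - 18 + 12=-16*c^3 + 40*c^2 + 24*c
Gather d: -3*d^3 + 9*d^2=-3*d^3 + 9*d^2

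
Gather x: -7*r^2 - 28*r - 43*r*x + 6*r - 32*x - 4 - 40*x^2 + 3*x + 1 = -7*r^2 - 22*r - 40*x^2 + x*(-43*r - 29) - 3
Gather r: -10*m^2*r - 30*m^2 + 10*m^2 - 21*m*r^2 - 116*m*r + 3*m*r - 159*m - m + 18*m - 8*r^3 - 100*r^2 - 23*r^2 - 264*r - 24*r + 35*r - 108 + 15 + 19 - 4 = -20*m^2 - 142*m - 8*r^3 + r^2*(-21*m - 123) + r*(-10*m^2 - 113*m - 253) - 78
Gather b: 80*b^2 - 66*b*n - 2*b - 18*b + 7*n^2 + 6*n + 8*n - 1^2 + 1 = 80*b^2 + b*(-66*n - 20) + 7*n^2 + 14*n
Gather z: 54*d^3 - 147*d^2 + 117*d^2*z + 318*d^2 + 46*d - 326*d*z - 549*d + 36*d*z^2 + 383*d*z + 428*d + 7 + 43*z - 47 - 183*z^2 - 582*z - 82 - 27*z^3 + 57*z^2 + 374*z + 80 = 54*d^3 + 171*d^2 - 75*d - 27*z^3 + z^2*(36*d - 126) + z*(117*d^2 + 57*d - 165) - 42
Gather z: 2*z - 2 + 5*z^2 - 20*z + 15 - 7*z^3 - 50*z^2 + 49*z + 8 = -7*z^3 - 45*z^2 + 31*z + 21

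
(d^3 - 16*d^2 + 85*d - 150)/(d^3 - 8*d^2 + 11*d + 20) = (d^2 - 11*d + 30)/(d^2 - 3*d - 4)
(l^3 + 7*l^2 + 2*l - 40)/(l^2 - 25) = (l^2 + 2*l - 8)/(l - 5)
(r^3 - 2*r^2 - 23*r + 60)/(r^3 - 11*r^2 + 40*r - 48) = (r + 5)/(r - 4)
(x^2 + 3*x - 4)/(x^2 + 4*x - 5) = (x + 4)/(x + 5)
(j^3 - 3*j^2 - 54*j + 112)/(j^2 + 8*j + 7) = (j^2 - 10*j + 16)/(j + 1)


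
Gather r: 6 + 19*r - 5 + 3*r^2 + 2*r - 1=3*r^2 + 21*r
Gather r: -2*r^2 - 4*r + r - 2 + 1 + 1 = -2*r^2 - 3*r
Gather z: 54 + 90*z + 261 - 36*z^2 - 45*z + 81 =-36*z^2 + 45*z + 396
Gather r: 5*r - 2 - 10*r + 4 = 2 - 5*r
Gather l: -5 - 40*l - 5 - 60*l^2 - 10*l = -60*l^2 - 50*l - 10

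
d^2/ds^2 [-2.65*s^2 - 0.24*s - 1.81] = -5.30000000000000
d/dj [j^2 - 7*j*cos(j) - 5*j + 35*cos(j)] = 7*j*sin(j) + 2*j - 35*sin(j) - 7*cos(j) - 5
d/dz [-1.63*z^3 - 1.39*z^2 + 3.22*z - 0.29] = -4.89*z^2 - 2.78*z + 3.22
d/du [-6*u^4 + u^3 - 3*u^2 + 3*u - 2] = -24*u^3 + 3*u^2 - 6*u + 3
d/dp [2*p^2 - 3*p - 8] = 4*p - 3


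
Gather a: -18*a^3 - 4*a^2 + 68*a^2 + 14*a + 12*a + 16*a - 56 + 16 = -18*a^3 + 64*a^2 + 42*a - 40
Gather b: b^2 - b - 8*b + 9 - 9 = b^2 - 9*b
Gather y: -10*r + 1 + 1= 2 - 10*r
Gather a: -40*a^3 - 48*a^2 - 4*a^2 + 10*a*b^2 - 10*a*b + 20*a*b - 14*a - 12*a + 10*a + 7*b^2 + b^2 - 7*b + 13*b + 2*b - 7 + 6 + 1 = -40*a^3 - 52*a^2 + a*(10*b^2 + 10*b - 16) + 8*b^2 + 8*b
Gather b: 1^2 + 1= 2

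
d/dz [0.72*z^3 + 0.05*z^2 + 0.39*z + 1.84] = 2.16*z^2 + 0.1*z + 0.39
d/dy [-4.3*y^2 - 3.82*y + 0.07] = -8.6*y - 3.82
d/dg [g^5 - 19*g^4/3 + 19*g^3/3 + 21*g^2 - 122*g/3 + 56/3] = 5*g^4 - 76*g^3/3 + 19*g^2 + 42*g - 122/3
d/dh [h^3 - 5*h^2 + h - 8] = 3*h^2 - 10*h + 1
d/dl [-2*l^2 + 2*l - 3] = 2 - 4*l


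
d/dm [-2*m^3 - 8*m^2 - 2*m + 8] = -6*m^2 - 16*m - 2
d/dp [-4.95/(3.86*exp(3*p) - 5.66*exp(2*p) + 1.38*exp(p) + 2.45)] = (57.321*exp(2*p) - 56.034*exp(p) + 6.831)*exp(p)/(3.86*exp(3*p) - 5.66*exp(2*p) + 1.38*exp(p) + 2.45)^2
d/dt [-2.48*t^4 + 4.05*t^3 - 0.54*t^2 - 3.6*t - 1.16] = -9.92*t^3 + 12.15*t^2 - 1.08*t - 3.6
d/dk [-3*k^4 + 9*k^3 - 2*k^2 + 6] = k*(-12*k^2 + 27*k - 4)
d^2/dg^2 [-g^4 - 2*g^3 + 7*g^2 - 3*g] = -12*g^2 - 12*g + 14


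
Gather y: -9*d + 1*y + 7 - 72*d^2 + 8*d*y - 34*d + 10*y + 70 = -72*d^2 - 43*d + y*(8*d + 11) + 77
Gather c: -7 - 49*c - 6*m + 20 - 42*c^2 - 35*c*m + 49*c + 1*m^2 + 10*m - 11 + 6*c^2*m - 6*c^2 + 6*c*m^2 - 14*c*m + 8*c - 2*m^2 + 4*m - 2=c^2*(6*m - 48) + c*(6*m^2 - 49*m + 8) - m^2 + 8*m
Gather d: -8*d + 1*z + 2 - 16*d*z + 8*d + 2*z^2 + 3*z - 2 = -16*d*z + 2*z^2 + 4*z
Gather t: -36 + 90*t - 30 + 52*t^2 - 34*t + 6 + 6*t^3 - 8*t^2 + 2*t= 6*t^3 + 44*t^2 + 58*t - 60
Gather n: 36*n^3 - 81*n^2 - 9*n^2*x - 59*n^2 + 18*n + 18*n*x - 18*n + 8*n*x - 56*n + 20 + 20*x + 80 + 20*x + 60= 36*n^3 + n^2*(-9*x - 140) + n*(26*x - 56) + 40*x + 160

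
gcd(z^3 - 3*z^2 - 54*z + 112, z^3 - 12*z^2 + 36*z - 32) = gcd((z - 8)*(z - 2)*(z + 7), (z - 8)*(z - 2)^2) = z^2 - 10*z + 16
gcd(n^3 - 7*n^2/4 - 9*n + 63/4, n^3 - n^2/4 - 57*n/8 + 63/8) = n^2 + 5*n/4 - 21/4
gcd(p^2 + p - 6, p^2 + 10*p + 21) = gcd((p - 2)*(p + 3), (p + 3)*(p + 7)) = p + 3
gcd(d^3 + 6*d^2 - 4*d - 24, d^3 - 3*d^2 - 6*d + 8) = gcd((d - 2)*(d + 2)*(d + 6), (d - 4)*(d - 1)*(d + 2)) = d + 2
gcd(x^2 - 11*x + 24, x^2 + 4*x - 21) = x - 3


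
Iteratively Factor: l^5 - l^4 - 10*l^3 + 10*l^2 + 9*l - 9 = (l + 1)*(l^4 - 2*l^3 - 8*l^2 + 18*l - 9) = (l - 1)*(l + 1)*(l^3 - l^2 - 9*l + 9) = (l - 1)*(l + 1)*(l + 3)*(l^2 - 4*l + 3) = (l - 3)*(l - 1)*(l + 1)*(l + 3)*(l - 1)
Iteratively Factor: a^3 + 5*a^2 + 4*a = (a)*(a^2 + 5*a + 4) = a*(a + 1)*(a + 4)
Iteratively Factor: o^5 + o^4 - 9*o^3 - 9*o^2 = (o)*(o^4 + o^3 - 9*o^2 - 9*o) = o*(o + 1)*(o^3 - 9*o) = o^2*(o + 1)*(o^2 - 9) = o^2*(o + 1)*(o + 3)*(o - 3)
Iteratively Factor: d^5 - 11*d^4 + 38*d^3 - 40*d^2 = (d)*(d^4 - 11*d^3 + 38*d^2 - 40*d) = d*(d - 5)*(d^3 - 6*d^2 + 8*d) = d*(d - 5)*(d - 4)*(d^2 - 2*d) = d^2*(d - 5)*(d - 4)*(d - 2)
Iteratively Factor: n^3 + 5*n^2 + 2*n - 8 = (n + 4)*(n^2 + n - 2) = (n - 1)*(n + 4)*(n + 2)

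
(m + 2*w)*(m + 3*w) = m^2 + 5*m*w + 6*w^2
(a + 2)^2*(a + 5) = a^3 + 9*a^2 + 24*a + 20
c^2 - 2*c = c*(c - 2)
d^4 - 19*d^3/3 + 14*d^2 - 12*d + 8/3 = (d - 2)^3*(d - 1/3)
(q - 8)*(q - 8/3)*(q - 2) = q^3 - 38*q^2/3 + 128*q/3 - 128/3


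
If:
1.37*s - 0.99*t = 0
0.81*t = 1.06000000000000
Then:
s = 0.95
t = 1.31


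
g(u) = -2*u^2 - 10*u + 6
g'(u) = -4*u - 10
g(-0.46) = 10.18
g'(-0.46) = -8.16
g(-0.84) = 12.99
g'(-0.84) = -6.64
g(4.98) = -93.40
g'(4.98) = -29.92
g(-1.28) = 15.52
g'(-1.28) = -4.88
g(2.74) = -36.42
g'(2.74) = -20.96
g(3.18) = -46.02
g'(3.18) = -22.72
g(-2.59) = 18.48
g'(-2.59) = 0.36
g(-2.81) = 18.31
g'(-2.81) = 1.24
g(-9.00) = -66.00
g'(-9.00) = 26.00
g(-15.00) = -294.00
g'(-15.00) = 50.00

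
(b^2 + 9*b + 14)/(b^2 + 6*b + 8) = (b + 7)/(b + 4)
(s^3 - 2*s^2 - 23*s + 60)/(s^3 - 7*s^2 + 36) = (s^2 + s - 20)/(s^2 - 4*s - 12)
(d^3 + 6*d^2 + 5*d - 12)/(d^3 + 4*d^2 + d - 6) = (d + 4)/(d + 2)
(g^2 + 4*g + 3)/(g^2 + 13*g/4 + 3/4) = 4*(g + 1)/(4*g + 1)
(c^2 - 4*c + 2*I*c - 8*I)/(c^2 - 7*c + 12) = (c + 2*I)/(c - 3)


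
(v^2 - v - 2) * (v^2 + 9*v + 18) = v^4 + 8*v^3 + 7*v^2 - 36*v - 36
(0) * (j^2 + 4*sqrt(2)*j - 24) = 0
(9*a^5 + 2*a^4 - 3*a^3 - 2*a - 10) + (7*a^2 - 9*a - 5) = 9*a^5 + 2*a^4 - 3*a^3 + 7*a^2 - 11*a - 15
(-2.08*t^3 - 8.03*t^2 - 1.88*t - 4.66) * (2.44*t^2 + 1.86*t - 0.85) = -5.0752*t^5 - 23.462*t^4 - 17.755*t^3 - 8.0417*t^2 - 7.0696*t + 3.961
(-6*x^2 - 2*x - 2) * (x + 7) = -6*x^3 - 44*x^2 - 16*x - 14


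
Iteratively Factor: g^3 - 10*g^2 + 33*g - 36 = (g - 4)*(g^2 - 6*g + 9) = (g - 4)*(g - 3)*(g - 3)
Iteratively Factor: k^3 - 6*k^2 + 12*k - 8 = (k - 2)*(k^2 - 4*k + 4) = (k - 2)^2*(k - 2)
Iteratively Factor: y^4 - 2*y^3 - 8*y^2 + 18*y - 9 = (y + 3)*(y^3 - 5*y^2 + 7*y - 3) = (y - 1)*(y + 3)*(y^2 - 4*y + 3) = (y - 1)^2*(y + 3)*(y - 3)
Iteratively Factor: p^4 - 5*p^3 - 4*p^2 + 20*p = (p - 2)*(p^3 - 3*p^2 - 10*p) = (p - 5)*(p - 2)*(p^2 + 2*p) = (p - 5)*(p - 2)*(p + 2)*(p)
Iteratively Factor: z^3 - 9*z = (z - 3)*(z^2 + 3*z) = (z - 3)*(z + 3)*(z)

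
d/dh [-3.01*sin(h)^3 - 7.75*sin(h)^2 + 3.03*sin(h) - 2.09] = (-9.03*sin(h)^2 - 15.5*sin(h) + 3.03)*cos(h)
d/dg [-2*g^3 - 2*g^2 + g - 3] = -6*g^2 - 4*g + 1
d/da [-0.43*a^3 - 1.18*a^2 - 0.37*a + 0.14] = -1.29*a^2 - 2.36*a - 0.37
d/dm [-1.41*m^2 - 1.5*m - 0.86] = -2.82*m - 1.5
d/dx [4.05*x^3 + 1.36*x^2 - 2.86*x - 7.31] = 12.15*x^2 + 2.72*x - 2.86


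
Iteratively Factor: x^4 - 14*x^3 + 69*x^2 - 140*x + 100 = (x - 5)*(x^3 - 9*x^2 + 24*x - 20) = (x - 5)*(x - 2)*(x^2 - 7*x + 10) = (x - 5)^2*(x - 2)*(x - 2)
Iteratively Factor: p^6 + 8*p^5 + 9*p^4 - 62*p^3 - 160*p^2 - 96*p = (p + 4)*(p^5 + 4*p^4 - 7*p^3 - 34*p^2 - 24*p) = (p + 1)*(p + 4)*(p^4 + 3*p^3 - 10*p^2 - 24*p) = (p - 3)*(p + 1)*(p + 4)*(p^3 + 6*p^2 + 8*p) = p*(p - 3)*(p + 1)*(p + 4)*(p^2 + 6*p + 8) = p*(p - 3)*(p + 1)*(p + 2)*(p + 4)*(p + 4)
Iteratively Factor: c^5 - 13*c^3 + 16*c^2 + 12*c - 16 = (c - 1)*(c^4 + c^3 - 12*c^2 + 4*c + 16) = (c - 1)*(c + 4)*(c^3 - 3*c^2 + 4) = (c - 2)*(c - 1)*(c + 4)*(c^2 - c - 2) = (c - 2)^2*(c - 1)*(c + 4)*(c + 1)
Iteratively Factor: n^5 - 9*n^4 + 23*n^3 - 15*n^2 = (n - 5)*(n^4 - 4*n^3 + 3*n^2) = (n - 5)*(n - 1)*(n^3 - 3*n^2) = (n - 5)*(n - 3)*(n - 1)*(n^2) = n*(n - 5)*(n - 3)*(n - 1)*(n)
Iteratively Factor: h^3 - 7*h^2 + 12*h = (h - 3)*(h^2 - 4*h) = (h - 4)*(h - 3)*(h)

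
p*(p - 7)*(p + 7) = p^3 - 49*p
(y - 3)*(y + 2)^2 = y^3 + y^2 - 8*y - 12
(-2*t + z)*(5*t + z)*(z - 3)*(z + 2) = -10*t^2*z^2 + 10*t^2*z + 60*t^2 + 3*t*z^3 - 3*t*z^2 - 18*t*z + z^4 - z^3 - 6*z^2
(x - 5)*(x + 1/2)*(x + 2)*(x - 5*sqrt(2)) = x^4 - 5*sqrt(2)*x^3 - 5*x^3/2 - 23*x^2/2 + 25*sqrt(2)*x^2/2 - 5*x + 115*sqrt(2)*x/2 + 25*sqrt(2)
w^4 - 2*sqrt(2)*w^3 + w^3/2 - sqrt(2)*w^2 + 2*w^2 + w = w*(w + 1/2)*(w - sqrt(2))^2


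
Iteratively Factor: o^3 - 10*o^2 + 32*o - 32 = (o - 4)*(o^2 - 6*o + 8) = (o - 4)^2*(o - 2)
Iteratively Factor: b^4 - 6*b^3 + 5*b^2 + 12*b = (b - 4)*(b^3 - 2*b^2 - 3*b) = b*(b - 4)*(b^2 - 2*b - 3) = b*(b - 4)*(b - 3)*(b + 1)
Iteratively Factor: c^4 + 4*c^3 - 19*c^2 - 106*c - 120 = (c + 2)*(c^3 + 2*c^2 - 23*c - 60) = (c + 2)*(c + 3)*(c^2 - c - 20) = (c - 5)*(c + 2)*(c + 3)*(c + 4)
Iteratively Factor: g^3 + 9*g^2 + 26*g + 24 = (g + 4)*(g^2 + 5*g + 6) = (g + 3)*(g + 4)*(g + 2)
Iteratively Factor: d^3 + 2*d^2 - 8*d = (d - 2)*(d^2 + 4*d) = d*(d - 2)*(d + 4)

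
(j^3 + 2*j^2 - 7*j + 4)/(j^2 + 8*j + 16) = (j^2 - 2*j + 1)/(j + 4)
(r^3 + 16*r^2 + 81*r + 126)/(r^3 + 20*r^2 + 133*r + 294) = (r + 3)/(r + 7)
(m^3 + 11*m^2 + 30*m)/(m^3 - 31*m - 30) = m*(m + 6)/(m^2 - 5*m - 6)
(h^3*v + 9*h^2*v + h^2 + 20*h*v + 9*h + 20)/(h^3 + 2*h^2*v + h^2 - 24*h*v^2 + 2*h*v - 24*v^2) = (h^3*v + 9*h^2*v + h^2 + 20*h*v + 9*h + 20)/(h^3 + 2*h^2*v + h^2 - 24*h*v^2 + 2*h*v - 24*v^2)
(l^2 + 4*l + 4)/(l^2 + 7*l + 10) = (l + 2)/(l + 5)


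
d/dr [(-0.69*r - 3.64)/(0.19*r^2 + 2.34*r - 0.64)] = (0.1311*r^2 + 1.3832*r + 8.9592)/(0.0361*r^4 + 0.8892*r^3 + 5.2324*r^2 - 2.9952*r + 0.4096)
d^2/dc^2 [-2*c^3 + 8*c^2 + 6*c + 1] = 16 - 12*c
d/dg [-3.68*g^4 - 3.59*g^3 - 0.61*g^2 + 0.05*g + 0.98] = -14.72*g^3 - 10.77*g^2 - 1.22*g + 0.05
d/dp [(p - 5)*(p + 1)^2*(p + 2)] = 4*p^3 - 3*p^2 - 30*p - 23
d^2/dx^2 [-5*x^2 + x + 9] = -10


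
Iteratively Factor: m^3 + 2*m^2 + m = (m)*(m^2 + 2*m + 1) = m*(m + 1)*(m + 1)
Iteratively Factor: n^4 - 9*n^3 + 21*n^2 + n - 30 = (n + 1)*(n^3 - 10*n^2 + 31*n - 30) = (n - 2)*(n + 1)*(n^2 - 8*n + 15) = (n - 3)*(n - 2)*(n + 1)*(n - 5)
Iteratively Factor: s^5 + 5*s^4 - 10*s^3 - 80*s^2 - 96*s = (s + 4)*(s^4 + s^3 - 14*s^2 - 24*s) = (s + 2)*(s + 4)*(s^3 - s^2 - 12*s) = (s + 2)*(s + 3)*(s + 4)*(s^2 - 4*s) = (s - 4)*(s + 2)*(s + 3)*(s + 4)*(s)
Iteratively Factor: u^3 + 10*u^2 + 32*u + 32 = (u + 4)*(u^2 + 6*u + 8) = (u + 2)*(u + 4)*(u + 4)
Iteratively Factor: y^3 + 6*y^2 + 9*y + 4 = (y + 1)*(y^2 + 5*y + 4) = (y + 1)^2*(y + 4)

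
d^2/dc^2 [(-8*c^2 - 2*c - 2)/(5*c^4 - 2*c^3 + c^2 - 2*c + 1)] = 4*(-300*c^8 - 30*c^7 - 166*c^6 - 117*c^5 + 195*c^4 + 25*c^3 + 15*c^2 + 3*c - 9)/(125*c^12 - 150*c^11 + 135*c^10 - 218*c^9 + 222*c^8 - 150*c^7 + 127*c^6 - 102*c^5 + 54*c^4 - 26*c^3 + 15*c^2 - 6*c + 1)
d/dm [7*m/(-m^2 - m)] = 7/(m + 1)^2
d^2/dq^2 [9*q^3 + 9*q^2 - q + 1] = 54*q + 18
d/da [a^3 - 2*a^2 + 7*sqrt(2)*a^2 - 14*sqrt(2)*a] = 3*a^2 - 4*a + 14*sqrt(2)*a - 14*sqrt(2)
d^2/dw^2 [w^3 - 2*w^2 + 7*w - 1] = 6*w - 4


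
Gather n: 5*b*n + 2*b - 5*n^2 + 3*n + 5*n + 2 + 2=2*b - 5*n^2 + n*(5*b + 8) + 4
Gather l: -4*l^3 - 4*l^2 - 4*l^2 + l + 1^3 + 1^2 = -4*l^3 - 8*l^2 + l + 2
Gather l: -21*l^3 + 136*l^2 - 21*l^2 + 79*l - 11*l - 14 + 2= -21*l^3 + 115*l^2 + 68*l - 12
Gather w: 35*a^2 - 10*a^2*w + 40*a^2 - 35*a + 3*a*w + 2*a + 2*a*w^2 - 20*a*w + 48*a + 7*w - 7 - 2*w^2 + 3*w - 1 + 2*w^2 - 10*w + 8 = 75*a^2 + 2*a*w^2 + 15*a + w*(-10*a^2 - 17*a)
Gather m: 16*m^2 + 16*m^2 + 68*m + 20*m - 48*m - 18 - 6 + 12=32*m^2 + 40*m - 12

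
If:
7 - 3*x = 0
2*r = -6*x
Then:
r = -7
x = 7/3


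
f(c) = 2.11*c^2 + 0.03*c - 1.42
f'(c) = 4.22*c + 0.03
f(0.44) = -1.00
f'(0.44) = 1.89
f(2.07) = 7.68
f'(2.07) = 8.77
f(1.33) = 2.35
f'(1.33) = 5.64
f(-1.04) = 0.83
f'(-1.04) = -4.36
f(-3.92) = 30.89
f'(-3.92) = -16.51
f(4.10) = 34.17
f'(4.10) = 17.33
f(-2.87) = 15.87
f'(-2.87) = -12.08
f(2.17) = 8.58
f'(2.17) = 9.19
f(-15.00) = 472.88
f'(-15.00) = -63.27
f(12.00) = 302.78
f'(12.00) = 50.67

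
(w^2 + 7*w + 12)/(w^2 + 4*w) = (w + 3)/w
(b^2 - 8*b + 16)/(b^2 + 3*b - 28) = (b - 4)/(b + 7)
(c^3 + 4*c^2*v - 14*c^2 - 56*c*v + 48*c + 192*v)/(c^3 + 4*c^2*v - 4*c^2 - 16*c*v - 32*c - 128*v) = (c - 6)/(c + 4)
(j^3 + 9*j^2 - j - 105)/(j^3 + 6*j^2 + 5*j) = (j^2 + 4*j - 21)/(j*(j + 1))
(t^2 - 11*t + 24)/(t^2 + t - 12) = (t - 8)/(t + 4)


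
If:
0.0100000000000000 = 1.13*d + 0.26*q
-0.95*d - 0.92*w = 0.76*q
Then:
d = 0.390977443609023*w + 0.0124223602484472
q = -1.69924812030075*w - 0.015527950310559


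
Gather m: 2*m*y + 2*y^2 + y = 2*m*y + 2*y^2 + y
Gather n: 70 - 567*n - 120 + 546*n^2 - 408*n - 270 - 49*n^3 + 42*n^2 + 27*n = -49*n^3 + 588*n^2 - 948*n - 320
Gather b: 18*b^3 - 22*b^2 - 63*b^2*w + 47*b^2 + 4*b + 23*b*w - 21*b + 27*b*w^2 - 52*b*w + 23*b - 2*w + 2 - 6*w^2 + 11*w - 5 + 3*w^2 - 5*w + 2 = 18*b^3 + b^2*(25 - 63*w) + b*(27*w^2 - 29*w + 6) - 3*w^2 + 4*w - 1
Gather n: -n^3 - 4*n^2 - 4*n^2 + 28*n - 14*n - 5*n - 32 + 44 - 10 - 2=-n^3 - 8*n^2 + 9*n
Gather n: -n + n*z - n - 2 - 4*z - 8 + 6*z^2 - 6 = n*(z - 2) + 6*z^2 - 4*z - 16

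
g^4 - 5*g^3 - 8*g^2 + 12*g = g*(g - 6)*(g - 1)*(g + 2)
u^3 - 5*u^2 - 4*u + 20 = (u - 5)*(u - 2)*(u + 2)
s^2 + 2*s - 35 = (s - 5)*(s + 7)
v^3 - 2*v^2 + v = v*(v - 1)^2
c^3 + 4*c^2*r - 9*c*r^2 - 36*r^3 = (c - 3*r)*(c + 3*r)*(c + 4*r)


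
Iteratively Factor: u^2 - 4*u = (u - 4)*(u)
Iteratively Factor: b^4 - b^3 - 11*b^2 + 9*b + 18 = (b - 3)*(b^3 + 2*b^2 - 5*b - 6) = (b - 3)*(b + 1)*(b^2 + b - 6) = (b - 3)*(b - 2)*(b + 1)*(b + 3)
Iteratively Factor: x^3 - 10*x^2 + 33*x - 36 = (x - 3)*(x^2 - 7*x + 12) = (x - 3)^2*(x - 4)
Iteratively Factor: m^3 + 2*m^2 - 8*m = (m - 2)*(m^2 + 4*m) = m*(m - 2)*(m + 4)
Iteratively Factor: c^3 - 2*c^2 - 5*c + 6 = (c + 2)*(c^2 - 4*c + 3) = (c - 1)*(c + 2)*(c - 3)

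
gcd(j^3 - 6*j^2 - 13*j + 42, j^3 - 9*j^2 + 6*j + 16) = j - 2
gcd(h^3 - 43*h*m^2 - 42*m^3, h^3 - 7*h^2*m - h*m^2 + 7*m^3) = h^2 - 6*h*m - 7*m^2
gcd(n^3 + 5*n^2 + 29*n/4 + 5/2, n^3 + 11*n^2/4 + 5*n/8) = n + 5/2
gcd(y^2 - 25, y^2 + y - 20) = y + 5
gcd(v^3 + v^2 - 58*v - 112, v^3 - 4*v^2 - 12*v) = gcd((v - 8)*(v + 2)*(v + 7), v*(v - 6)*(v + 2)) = v + 2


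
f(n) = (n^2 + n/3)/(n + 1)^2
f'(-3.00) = 0.58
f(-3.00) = 2.00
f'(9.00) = 0.02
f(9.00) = 0.84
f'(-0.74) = -51.21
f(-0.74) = 4.45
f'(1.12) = 0.23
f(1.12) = 0.36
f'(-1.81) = 5.05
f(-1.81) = 4.07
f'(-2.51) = 1.12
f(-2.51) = 2.40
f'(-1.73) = 6.55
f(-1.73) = 4.53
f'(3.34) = 0.07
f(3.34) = 0.65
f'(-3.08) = 0.53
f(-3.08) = 1.96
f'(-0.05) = 0.29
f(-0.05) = -0.02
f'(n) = (2*n + 1/3)/(n + 1)^2 - 2*(n^2 + n/3)/(n + 1)^3 = (5*n + 1)/(3*(n^3 + 3*n^2 + 3*n + 1))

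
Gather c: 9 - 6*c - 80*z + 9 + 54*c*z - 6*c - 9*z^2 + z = c*(54*z - 12) - 9*z^2 - 79*z + 18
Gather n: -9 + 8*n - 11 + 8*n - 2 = 16*n - 22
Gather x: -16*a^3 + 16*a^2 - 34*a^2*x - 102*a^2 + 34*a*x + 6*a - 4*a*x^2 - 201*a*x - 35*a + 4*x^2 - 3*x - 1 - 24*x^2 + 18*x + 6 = -16*a^3 - 86*a^2 - 29*a + x^2*(-4*a - 20) + x*(-34*a^2 - 167*a + 15) + 5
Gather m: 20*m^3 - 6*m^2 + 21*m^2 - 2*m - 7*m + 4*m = 20*m^3 + 15*m^2 - 5*m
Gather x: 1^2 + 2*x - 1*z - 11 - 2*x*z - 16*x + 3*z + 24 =x*(-2*z - 14) + 2*z + 14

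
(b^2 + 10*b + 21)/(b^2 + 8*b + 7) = (b + 3)/(b + 1)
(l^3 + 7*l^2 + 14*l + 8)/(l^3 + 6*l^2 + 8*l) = (l + 1)/l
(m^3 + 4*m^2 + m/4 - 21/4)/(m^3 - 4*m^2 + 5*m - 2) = (m^2 + 5*m + 21/4)/(m^2 - 3*m + 2)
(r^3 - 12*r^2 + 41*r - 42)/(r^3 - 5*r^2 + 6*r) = (r - 7)/r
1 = 1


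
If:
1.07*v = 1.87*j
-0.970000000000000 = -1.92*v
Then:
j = 0.29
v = 0.51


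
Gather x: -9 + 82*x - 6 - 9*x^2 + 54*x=-9*x^2 + 136*x - 15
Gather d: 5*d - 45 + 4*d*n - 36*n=d*(4*n + 5) - 36*n - 45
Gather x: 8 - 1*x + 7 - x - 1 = 14 - 2*x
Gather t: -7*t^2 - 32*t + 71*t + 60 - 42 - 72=-7*t^2 + 39*t - 54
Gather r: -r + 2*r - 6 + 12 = r + 6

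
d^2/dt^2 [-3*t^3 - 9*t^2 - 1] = -18*t - 18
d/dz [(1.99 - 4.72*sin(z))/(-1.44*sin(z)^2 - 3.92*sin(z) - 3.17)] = (-6.7968*sin(z)^2 + 5.7312*sin(z) + 22.7632)*cos(z)/(2.0736*sin(z)^4 + 11.2896*sin(z)^3 + 24.496*sin(z)^2 + 24.8528*sin(z) + 10.0489)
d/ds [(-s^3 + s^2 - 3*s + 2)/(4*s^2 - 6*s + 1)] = (-4*s^4 + 12*s^3 + 3*s^2 - 14*s + 9)/(16*s^4 - 48*s^3 + 44*s^2 - 12*s + 1)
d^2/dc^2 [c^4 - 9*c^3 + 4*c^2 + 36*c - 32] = 12*c^2 - 54*c + 8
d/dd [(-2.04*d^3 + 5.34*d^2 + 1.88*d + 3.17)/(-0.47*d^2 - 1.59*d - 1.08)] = (0.9588*d^4 + 6.4872*d^3 - 0.997400000000001*d^2 - 8.5546*d + 3.0099)/(0.2209*d^4 + 1.4946*d^3 + 3.5433*d^2 + 3.4344*d + 1.1664)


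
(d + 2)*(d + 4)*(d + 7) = d^3 + 13*d^2 + 50*d + 56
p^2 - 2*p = p*(p - 2)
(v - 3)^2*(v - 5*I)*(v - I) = v^4 - 6*v^3 - 6*I*v^3 + 4*v^2 + 36*I*v^2 + 30*v - 54*I*v - 45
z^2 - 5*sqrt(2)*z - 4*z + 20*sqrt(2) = (z - 4)*(z - 5*sqrt(2))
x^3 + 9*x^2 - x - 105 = (x - 3)*(x + 5)*(x + 7)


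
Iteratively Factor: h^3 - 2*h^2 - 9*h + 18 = (h - 3)*(h^2 + h - 6) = (h - 3)*(h + 3)*(h - 2)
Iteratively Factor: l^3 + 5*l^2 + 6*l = (l)*(l^2 + 5*l + 6) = l*(l + 2)*(l + 3)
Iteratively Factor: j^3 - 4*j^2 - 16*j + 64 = (j - 4)*(j^2 - 16) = (j - 4)^2*(j + 4)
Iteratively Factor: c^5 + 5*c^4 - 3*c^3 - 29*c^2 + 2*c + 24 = (c - 2)*(c^4 + 7*c^3 + 11*c^2 - 7*c - 12) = (c - 2)*(c + 1)*(c^3 + 6*c^2 + 5*c - 12) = (c - 2)*(c + 1)*(c + 3)*(c^2 + 3*c - 4) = (c - 2)*(c + 1)*(c + 3)*(c + 4)*(c - 1)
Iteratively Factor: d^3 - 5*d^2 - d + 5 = (d + 1)*(d^2 - 6*d + 5) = (d - 5)*(d + 1)*(d - 1)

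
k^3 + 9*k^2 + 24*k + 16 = (k + 1)*(k + 4)^2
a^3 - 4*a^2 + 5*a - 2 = (a - 2)*(a - 1)^2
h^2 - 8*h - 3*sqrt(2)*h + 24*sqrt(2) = (h - 8)*(h - 3*sqrt(2))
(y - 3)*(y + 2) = y^2 - y - 6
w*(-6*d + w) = -6*d*w + w^2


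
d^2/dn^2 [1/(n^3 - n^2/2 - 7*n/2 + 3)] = 4*((1 - 6*n)*(2*n^3 - n^2 - 7*n + 6) + (-6*n^2 + 2*n + 7)^2)/(2*n^3 - n^2 - 7*n + 6)^3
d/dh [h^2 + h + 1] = 2*h + 1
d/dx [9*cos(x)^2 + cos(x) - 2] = -(18*cos(x) + 1)*sin(x)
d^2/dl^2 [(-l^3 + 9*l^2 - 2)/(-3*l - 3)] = 2*(l^3 + 3*l^2 + 3*l - 7)/(3*(l^3 + 3*l^2 + 3*l + 1))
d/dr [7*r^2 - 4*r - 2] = 14*r - 4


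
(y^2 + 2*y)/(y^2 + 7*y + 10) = y/(y + 5)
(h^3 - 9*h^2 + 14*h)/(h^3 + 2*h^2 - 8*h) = (h - 7)/(h + 4)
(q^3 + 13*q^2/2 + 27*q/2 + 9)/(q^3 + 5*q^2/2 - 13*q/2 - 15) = (2*q + 3)/(2*q - 5)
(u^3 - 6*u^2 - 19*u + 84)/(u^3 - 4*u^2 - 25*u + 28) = (u - 3)/(u - 1)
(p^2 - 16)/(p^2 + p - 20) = (p + 4)/(p + 5)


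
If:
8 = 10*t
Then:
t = 4/5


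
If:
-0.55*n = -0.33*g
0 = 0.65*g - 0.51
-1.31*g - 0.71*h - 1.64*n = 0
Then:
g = 0.78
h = -2.54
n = 0.47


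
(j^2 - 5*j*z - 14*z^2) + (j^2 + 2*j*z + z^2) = 2*j^2 - 3*j*z - 13*z^2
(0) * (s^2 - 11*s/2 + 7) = 0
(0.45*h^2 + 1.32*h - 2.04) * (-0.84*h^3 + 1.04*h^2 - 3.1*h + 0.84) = -0.378*h^5 - 0.6408*h^4 + 1.6914*h^3 - 5.8356*h^2 + 7.4328*h - 1.7136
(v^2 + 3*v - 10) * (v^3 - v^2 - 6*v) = v^5 + 2*v^4 - 19*v^3 - 8*v^2 + 60*v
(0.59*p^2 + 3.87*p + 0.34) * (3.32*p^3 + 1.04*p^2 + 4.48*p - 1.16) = 1.9588*p^5 + 13.462*p^4 + 7.7968*p^3 + 17.0068*p^2 - 2.966*p - 0.3944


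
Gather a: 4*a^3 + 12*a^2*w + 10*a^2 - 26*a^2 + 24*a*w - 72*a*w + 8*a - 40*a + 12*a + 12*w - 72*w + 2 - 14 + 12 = 4*a^3 + a^2*(12*w - 16) + a*(-48*w - 20) - 60*w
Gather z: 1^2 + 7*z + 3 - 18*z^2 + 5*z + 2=-18*z^2 + 12*z + 6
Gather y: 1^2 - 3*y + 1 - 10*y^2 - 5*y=-10*y^2 - 8*y + 2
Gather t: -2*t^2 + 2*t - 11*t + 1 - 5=-2*t^2 - 9*t - 4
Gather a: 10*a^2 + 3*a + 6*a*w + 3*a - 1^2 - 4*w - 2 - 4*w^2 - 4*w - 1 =10*a^2 + a*(6*w + 6) - 4*w^2 - 8*w - 4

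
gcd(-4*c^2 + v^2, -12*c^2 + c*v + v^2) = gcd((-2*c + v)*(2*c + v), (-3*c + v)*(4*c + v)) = 1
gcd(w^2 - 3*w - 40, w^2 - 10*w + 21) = 1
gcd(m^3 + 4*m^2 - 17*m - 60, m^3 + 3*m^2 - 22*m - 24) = m - 4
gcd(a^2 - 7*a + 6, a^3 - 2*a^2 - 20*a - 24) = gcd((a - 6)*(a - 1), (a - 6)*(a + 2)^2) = a - 6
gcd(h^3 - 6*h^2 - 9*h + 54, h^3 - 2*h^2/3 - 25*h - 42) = h^2 - 3*h - 18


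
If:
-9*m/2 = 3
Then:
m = -2/3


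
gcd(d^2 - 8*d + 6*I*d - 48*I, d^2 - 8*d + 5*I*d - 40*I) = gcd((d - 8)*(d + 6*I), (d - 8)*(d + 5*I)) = d - 8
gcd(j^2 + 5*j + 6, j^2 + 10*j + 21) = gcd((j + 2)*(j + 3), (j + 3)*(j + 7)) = j + 3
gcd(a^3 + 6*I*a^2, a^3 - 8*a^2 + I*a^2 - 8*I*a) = a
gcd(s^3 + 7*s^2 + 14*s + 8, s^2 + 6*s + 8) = s^2 + 6*s + 8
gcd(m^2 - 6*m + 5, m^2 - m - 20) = m - 5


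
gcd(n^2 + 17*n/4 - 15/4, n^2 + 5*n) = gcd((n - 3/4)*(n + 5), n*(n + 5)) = n + 5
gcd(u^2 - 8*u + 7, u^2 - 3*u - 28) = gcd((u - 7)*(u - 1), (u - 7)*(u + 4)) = u - 7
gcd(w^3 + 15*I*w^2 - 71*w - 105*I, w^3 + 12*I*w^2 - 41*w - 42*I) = w^2 + 10*I*w - 21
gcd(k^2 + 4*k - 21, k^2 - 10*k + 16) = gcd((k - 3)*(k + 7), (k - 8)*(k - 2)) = 1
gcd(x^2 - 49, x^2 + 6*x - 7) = x + 7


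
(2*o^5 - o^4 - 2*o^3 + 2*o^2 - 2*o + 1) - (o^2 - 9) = 2*o^5 - o^4 - 2*o^3 + o^2 - 2*o + 10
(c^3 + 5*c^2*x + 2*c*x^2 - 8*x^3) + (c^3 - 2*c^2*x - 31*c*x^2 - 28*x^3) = 2*c^3 + 3*c^2*x - 29*c*x^2 - 36*x^3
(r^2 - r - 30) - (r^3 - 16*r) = -r^3 + r^2 + 15*r - 30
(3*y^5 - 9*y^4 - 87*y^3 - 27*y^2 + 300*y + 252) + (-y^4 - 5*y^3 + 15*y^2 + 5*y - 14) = 3*y^5 - 10*y^4 - 92*y^3 - 12*y^2 + 305*y + 238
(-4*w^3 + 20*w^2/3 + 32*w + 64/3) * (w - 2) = -4*w^4 + 44*w^3/3 + 56*w^2/3 - 128*w/3 - 128/3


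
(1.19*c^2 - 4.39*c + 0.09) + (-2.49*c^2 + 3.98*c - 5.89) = -1.3*c^2 - 0.41*c - 5.8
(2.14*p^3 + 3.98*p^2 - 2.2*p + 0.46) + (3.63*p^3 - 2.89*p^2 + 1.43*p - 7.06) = 5.77*p^3 + 1.09*p^2 - 0.77*p - 6.6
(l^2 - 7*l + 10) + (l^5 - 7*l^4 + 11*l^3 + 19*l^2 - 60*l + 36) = l^5 - 7*l^4 + 11*l^3 + 20*l^2 - 67*l + 46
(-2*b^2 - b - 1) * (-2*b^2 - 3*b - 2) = 4*b^4 + 8*b^3 + 9*b^2 + 5*b + 2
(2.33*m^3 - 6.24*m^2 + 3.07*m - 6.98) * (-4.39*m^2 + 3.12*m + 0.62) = -10.2287*m^5 + 34.6632*m^4 - 31.5015*m^3 + 36.3518*m^2 - 19.8742*m - 4.3276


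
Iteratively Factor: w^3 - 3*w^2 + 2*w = (w - 1)*(w^2 - 2*w) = w*(w - 1)*(w - 2)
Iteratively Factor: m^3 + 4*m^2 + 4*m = (m)*(m^2 + 4*m + 4) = m*(m + 2)*(m + 2)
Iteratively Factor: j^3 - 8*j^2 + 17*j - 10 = (j - 2)*(j^2 - 6*j + 5) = (j - 2)*(j - 1)*(j - 5)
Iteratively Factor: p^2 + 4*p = (p + 4)*(p)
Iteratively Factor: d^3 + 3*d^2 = (d + 3)*(d^2) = d*(d + 3)*(d)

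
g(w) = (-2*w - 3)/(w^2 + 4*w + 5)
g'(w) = (-2*w - 4)*(-2*w - 3)/(w^2 + 4*w + 5)^2 - 2/(w^2 + 4*w + 5)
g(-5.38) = 0.62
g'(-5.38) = 0.18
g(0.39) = -0.56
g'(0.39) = 0.10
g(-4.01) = 1.00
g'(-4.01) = 0.40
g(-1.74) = 0.45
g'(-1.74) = -2.09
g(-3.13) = 1.43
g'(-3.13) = 0.54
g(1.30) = -0.47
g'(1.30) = 0.09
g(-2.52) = 1.61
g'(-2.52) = -0.26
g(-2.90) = 1.55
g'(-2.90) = 0.43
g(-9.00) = 0.30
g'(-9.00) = 0.04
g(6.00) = -0.23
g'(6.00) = 0.03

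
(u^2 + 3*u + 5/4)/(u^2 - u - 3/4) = (2*u + 5)/(2*u - 3)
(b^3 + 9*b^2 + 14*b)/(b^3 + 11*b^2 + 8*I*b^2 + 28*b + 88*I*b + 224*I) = b*(b + 2)/(b^2 + 4*b*(1 + 2*I) + 32*I)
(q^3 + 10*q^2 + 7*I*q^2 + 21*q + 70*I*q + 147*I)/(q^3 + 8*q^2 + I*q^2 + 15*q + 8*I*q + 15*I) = (q^2 + 7*q*(1 + I) + 49*I)/(q^2 + q*(5 + I) + 5*I)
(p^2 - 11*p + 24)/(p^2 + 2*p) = (p^2 - 11*p + 24)/(p*(p + 2))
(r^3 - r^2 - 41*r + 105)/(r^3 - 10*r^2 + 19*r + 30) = (r^2 + 4*r - 21)/(r^2 - 5*r - 6)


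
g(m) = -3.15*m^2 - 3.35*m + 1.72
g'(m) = -6.3*m - 3.35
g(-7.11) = -133.70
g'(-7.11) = 41.44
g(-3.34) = -22.23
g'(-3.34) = 17.69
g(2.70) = -30.29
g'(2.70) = -20.36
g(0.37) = 0.05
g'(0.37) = -5.68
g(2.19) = -20.72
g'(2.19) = -17.15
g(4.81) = -87.27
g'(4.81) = -33.65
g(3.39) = -45.84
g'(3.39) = -24.71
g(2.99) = -36.46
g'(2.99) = -22.19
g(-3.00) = -16.58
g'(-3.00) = 15.55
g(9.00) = -283.58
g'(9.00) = -60.05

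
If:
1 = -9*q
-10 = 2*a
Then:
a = -5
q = -1/9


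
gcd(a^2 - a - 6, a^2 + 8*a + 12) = a + 2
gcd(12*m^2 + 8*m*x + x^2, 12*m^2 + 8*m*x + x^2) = 12*m^2 + 8*m*x + x^2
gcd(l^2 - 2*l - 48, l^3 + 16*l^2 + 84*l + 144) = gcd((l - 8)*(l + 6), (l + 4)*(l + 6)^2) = l + 6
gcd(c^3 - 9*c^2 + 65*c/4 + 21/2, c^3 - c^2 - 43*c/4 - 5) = c + 1/2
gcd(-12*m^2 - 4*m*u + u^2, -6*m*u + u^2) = -6*m + u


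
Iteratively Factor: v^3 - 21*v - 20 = (v + 1)*(v^2 - v - 20) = (v - 5)*(v + 1)*(v + 4)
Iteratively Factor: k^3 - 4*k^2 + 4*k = (k)*(k^2 - 4*k + 4) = k*(k - 2)*(k - 2)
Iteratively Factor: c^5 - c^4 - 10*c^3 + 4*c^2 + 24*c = (c + 2)*(c^4 - 3*c^3 - 4*c^2 + 12*c) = (c - 3)*(c + 2)*(c^3 - 4*c) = c*(c - 3)*(c + 2)*(c^2 - 4) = c*(c - 3)*(c - 2)*(c + 2)*(c + 2)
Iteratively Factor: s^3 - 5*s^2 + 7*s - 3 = (s - 3)*(s^2 - 2*s + 1) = (s - 3)*(s - 1)*(s - 1)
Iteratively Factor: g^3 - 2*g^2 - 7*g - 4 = (g - 4)*(g^2 + 2*g + 1) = (g - 4)*(g + 1)*(g + 1)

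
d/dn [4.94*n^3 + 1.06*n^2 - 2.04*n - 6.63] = 14.82*n^2 + 2.12*n - 2.04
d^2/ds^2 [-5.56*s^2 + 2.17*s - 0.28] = -11.1200000000000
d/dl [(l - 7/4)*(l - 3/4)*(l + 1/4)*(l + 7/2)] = 4*l^3 + 15*l^2/4 - 115*l/8 + 175/64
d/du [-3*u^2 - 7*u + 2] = -6*u - 7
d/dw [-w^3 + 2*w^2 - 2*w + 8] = -3*w^2 + 4*w - 2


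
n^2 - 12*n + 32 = (n - 8)*(n - 4)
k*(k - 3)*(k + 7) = k^3 + 4*k^2 - 21*k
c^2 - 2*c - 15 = (c - 5)*(c + 3)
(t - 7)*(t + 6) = t^2 - t - 42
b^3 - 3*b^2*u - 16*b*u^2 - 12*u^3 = (b - 6*u)*(b + u)*(b + 2*u)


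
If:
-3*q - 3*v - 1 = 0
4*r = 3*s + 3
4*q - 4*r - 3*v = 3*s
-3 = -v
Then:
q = -10/3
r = -29/12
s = -38/9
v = 3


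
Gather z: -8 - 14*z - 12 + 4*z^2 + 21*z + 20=4*z^2 + 7*z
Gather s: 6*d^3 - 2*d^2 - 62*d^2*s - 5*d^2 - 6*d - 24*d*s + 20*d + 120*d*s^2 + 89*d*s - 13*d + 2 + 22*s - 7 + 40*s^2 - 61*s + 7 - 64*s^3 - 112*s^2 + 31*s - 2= 6*d^3 - 7*d^2 + d - 64*s^3 + s^2*(120*d - 72) + s*(-62*d^2 + 65*d - 8)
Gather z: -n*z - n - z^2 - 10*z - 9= -n - z^2 + z*(-n - 10) - 9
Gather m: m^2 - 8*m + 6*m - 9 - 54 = m^2 - 2*m - 63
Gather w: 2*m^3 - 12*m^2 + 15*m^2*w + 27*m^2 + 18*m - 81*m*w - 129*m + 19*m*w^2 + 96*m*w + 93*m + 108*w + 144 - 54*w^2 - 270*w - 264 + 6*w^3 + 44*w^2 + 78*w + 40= 2*m^3 + 15*m^2 - 18*m + 6*w^3 + w^2*(19*m - 10) + w*(15*m^2 + 15*m - 84) - 80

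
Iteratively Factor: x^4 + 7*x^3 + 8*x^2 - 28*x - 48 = (x - 2)*(x^3 + 9*x^2 + 26*x + 24) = (x - 2)*(x + 4)*(x^2 + 5*x + 6) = (x - 2)*(x + 2)*(x + 4)*(x + 3)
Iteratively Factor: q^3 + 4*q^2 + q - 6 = (q + 3)*(q^2 + q - 2) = (q - 1)*(q + 3)*(q + 2)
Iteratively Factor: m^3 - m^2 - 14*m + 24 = (m + 4)*(m^2 - 5*m + 6) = (m - 3)*(m + 4)*(m - 2)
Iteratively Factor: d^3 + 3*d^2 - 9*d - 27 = (d + 3)*(d^2 - 9) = (d - 3)*(d + 3)*(d + 3)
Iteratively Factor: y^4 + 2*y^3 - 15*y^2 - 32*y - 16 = (y + 4)*(y^3 - 2*y^2 - 7*y - 4) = (y + 1)*(y + 4)*(y^2 - 3*y - 4) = (y - 4)*(y + 1)*(y + 4)*(y + 1)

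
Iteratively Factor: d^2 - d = (d)*(d - 1)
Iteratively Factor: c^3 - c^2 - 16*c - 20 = (c + 2)*(c^2 - 3*c - 10) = (c - 5)*(c + 2)*(c + 2)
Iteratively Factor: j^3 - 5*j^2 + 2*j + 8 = (j - 2)*(j^2 - 3*j - 4) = (j - 4)*(j - 2)*(j + 1)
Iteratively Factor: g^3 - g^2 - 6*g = (g)*(g^2 - g - 6) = g*(g + 2)*(g - 3)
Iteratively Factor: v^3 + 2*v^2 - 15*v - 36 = (v + 3)*(v^2 - v - 12) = (v - 4)*(v + 3)*(v + 3)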